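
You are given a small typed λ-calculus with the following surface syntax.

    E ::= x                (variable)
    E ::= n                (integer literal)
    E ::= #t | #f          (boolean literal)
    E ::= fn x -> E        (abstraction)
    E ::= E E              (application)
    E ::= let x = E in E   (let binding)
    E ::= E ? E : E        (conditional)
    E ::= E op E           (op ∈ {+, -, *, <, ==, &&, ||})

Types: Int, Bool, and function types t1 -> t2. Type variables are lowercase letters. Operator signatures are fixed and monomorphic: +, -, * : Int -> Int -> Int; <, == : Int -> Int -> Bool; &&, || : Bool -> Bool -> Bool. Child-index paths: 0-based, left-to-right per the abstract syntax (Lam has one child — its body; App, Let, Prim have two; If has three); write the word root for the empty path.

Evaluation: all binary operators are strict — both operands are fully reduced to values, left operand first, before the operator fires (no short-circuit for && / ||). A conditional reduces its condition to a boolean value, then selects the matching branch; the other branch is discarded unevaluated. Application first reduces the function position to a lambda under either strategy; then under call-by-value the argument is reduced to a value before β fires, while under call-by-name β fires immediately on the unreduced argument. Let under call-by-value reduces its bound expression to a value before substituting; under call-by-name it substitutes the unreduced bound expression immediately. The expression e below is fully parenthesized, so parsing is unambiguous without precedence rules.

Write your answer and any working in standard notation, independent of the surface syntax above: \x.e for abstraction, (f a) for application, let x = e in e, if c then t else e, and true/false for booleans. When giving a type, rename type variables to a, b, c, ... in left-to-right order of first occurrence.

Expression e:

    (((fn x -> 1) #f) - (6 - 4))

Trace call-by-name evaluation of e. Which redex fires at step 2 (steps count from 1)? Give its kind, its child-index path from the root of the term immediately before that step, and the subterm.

Answer: delta at 1 : (6 - 4)

Trace:
step 0: (((\x.1) false) - (6 - 4))
step 1: [beta@0] (1 - (6 - 4))
step 2: [delta@1] (1 - 2)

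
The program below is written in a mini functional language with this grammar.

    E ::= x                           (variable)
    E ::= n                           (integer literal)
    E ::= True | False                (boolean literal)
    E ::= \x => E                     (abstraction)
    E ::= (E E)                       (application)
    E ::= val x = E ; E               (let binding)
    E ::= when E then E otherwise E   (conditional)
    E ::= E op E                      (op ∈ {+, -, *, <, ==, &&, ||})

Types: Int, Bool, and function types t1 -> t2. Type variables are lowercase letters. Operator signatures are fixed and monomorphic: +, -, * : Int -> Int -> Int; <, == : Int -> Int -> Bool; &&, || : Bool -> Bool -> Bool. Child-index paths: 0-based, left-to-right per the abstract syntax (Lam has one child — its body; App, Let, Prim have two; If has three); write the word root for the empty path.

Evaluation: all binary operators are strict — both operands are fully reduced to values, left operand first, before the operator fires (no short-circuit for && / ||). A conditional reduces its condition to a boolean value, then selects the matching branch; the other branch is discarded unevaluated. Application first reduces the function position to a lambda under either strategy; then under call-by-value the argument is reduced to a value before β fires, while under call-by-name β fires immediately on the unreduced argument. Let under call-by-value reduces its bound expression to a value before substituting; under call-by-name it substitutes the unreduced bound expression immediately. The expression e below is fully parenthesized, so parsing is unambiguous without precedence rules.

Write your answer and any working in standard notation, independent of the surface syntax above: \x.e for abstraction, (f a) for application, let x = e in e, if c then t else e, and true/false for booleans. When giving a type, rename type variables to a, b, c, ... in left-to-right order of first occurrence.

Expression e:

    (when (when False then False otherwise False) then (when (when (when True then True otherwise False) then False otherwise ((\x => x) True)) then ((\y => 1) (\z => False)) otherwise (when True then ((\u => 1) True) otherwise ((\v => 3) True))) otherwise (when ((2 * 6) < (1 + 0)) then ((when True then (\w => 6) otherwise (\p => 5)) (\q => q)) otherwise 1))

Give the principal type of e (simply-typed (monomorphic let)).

Answer: Int

Working:
  unify Bool ~ Bool
  unify Bool ~ Bool
  unify Bool ~ Bool
  unify Bool ~ Bool
  unify Bool ~ Bool
  unify Bool ~ Bool
x : a
\x._ : a -> a
  unify a -> a ~ Bool -> b
  unify a ~ Bool
  unify Bool ~ b
_ _ : Bool
  unify Bool ~ Bool
  unify Bool ~ Bool
\y._ : c -> Int
\z._ : d -> Bool
  unify c -> Int ~ (d -> Bool) -> e
  unify c ~ d -> Bool
  unify Int ~ e
_ _ : Int
  unify Bool ~ Bool
\u._ : f -> Int
  unify f -> Int ~ Bool -> g
  unify f ~ Bool
  unify Int ~ g
_ _ : Int
\v._ : h -> Int
  unify h -> Int ~ Bool -> i
  unify h ~ Bool
  unify Int ~ i
_ _ : Int
  unify Int ~ Int
  unify Int ~ Int
  unify Int ~ Int
  unify Int ~ Int
  unify Int ~ Int
  unify Int ~ Int
  unify Int ~ Int
  unify Int ~ Int
  unify Bool ~ Bool
  unify Bool ~ Bool
\w._ : j -> Int
\p._ : k -> Int
  unify j -> Int ~ k -> Int
  unify j ~ k
  unify Int ~ Int
q : l
\q._ : l -> l
  unify k -> Int ~ (l -> l) -> m
  unify k ~ l -> l
  unify Int ~ m
_ _ : Int
  unify Int ~ Int
  unify Int ~ Int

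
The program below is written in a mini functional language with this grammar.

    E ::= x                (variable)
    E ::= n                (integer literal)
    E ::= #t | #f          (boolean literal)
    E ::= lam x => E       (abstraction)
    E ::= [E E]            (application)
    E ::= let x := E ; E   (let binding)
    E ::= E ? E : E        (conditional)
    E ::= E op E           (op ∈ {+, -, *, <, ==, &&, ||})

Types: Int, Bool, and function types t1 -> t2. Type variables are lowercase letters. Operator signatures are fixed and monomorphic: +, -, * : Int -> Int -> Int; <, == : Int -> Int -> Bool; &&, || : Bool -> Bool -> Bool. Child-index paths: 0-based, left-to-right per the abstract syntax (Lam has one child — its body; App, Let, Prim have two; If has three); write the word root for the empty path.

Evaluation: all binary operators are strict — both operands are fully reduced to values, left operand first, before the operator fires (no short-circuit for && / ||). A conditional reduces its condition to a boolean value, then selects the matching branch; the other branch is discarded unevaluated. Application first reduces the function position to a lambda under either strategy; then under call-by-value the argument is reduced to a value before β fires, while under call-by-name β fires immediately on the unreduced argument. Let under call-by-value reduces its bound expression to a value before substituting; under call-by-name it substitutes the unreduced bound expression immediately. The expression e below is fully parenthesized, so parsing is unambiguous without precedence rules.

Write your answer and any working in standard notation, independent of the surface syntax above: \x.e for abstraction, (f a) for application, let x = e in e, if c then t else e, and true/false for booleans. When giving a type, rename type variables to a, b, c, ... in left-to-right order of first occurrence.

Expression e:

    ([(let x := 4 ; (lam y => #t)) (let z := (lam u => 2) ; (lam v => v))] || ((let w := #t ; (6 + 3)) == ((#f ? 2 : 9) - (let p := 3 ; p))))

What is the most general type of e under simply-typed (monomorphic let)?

Trace:
let x : Int
\y._ : a -> Bool
\u._ : b -> Int
let z : b -> Int
v : c
\v._ : c -> c
  unify a -> Bool ~ (c -> c) -> d
  unify a ~ c -> c
  unify Bool ~ d
_ _ : Bool
  unify Bool ~ Bool
let w : Bool
  unify Int ~ Int
  unify Int ~ Int
  unify Int ~ Int
  unify Bool ~ Bool
  unify Int ~ Int
  unify Int ~ Int
let p : Int
p : Int
  unify Int ~ Int
  unify Int ~ Int
  unify Bool ~ Bool

Answer: Bool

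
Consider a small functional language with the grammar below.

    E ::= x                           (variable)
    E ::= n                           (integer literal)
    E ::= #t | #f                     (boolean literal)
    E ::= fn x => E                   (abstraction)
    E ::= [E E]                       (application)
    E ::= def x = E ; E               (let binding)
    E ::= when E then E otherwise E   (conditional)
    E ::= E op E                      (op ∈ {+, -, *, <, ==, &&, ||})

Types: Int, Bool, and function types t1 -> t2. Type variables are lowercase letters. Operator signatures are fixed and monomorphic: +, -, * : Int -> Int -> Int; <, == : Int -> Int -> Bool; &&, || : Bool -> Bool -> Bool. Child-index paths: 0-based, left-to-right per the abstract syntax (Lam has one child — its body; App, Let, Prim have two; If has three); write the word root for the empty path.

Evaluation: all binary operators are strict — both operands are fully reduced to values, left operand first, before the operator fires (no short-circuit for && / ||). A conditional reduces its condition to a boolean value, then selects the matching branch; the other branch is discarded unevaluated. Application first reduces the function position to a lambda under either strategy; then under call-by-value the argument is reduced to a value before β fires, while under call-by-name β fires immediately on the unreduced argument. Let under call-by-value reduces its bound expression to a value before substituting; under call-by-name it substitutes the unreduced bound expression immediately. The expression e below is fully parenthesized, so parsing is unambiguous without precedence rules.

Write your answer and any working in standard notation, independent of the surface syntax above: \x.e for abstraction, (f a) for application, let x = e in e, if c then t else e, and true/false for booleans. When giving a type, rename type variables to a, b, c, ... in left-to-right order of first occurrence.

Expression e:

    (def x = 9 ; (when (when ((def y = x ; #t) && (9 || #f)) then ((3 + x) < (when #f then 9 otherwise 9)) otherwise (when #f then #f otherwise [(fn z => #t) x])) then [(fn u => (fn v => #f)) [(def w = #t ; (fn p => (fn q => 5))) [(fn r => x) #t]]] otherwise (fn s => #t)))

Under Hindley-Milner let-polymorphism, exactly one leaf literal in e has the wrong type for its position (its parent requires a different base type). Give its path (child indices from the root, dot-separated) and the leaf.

Trace:
let x : Int
x : Int
let y : Int
  unify Bool ~ Bool
  unify Int ~ Bool
  FAIL: mismatch Int ~ Bool

Answer: 1.0.0.1.0 : 9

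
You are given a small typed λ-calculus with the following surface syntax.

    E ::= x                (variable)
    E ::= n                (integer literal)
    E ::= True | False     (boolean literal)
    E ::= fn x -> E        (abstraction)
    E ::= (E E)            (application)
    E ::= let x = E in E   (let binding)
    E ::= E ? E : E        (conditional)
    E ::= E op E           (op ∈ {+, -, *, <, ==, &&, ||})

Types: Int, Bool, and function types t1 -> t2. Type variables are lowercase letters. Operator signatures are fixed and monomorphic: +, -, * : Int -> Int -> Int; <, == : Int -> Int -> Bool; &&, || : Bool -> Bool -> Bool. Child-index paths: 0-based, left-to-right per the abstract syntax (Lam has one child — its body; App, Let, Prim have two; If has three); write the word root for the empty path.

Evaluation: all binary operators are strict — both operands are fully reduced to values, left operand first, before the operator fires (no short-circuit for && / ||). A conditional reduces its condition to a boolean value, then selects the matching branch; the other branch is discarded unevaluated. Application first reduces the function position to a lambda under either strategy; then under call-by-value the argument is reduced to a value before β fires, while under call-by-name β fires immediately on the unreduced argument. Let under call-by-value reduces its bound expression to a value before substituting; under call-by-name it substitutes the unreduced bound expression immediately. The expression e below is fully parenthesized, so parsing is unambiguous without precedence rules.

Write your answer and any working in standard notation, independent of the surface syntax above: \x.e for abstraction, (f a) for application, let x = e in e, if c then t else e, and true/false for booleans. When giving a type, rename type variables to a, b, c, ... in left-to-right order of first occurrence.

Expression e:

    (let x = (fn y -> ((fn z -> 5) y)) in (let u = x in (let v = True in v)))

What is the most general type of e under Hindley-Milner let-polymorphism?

Derivation:
\z._ : b -> Int
y : a
  unify b -> Int ~ a -> c
  unify b ~ a
  unify Int ~ c
_ _ : Int
\y._ : a -> Int
let x : forall. a -> Int
x : d -> Int
let u : forall. d -> Int
let v : Bool
v : Bool

Answer: Bool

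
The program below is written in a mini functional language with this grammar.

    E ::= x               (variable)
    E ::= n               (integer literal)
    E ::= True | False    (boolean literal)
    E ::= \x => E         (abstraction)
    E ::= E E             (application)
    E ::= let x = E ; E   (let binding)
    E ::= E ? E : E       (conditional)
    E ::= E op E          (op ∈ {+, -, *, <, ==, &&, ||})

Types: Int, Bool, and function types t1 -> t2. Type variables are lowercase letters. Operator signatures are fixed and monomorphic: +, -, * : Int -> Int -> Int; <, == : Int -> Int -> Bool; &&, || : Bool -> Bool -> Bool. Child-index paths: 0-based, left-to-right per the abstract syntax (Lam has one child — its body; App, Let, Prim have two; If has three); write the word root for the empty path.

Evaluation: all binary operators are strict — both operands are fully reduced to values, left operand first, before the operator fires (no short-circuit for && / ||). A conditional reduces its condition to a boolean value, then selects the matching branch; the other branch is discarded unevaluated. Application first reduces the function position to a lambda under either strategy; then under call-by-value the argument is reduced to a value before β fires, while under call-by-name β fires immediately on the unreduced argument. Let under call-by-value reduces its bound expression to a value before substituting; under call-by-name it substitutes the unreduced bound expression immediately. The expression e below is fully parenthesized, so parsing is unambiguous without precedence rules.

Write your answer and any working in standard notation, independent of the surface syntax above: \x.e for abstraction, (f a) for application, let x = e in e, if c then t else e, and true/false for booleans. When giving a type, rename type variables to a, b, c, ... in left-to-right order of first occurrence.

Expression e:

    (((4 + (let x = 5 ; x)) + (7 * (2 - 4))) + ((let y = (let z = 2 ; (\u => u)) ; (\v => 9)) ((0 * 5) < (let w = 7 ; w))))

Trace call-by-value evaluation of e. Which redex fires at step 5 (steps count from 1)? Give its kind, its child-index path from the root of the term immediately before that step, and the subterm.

Trace:
step 0: (((4 + (let x = 5 in x)) + (7 * (2 - 4))) + ((let y = (let z = 2 in (\u.u)) in (\v.9)) ((0 * 5) < (let w = 7 in w))))
step 1: [let@0.0.1] (((4 + 5) + (7 * (2 - 4))) + ((let y = (let z = 2 in (\u.u)) in (\v.9)) ((0 * 5) < (let w = 7 in w))))
step 2: [delta@0.0] ((9 + (7 * (2 - 4))) + ((let y = (let z = 2 in (\u.u)) in (\v.9)) ((0 * 5) < (let w = 7 in w))))
step 3: [delta@0.1.1] ((9 + (7 * -2)) + ((let y = (let z = 2 in (\u.u)) in (\v.9)) ((0 * 5) < (let w = 7 in w))))
step 4: [delta@0.1] ((9 + -14) + ((let y = (let z = 2 in (\u.u)) in (\v.9)) ((0 * 5) < (let w = 7 in w))))
step 5: [delta@0] (-5 + ((let y = (let z = 2 in (\u.u)) in (\v.9)) ((0 * 5) < (let w = 7 in w))))

Answer: delta at 0 : (9 + -14)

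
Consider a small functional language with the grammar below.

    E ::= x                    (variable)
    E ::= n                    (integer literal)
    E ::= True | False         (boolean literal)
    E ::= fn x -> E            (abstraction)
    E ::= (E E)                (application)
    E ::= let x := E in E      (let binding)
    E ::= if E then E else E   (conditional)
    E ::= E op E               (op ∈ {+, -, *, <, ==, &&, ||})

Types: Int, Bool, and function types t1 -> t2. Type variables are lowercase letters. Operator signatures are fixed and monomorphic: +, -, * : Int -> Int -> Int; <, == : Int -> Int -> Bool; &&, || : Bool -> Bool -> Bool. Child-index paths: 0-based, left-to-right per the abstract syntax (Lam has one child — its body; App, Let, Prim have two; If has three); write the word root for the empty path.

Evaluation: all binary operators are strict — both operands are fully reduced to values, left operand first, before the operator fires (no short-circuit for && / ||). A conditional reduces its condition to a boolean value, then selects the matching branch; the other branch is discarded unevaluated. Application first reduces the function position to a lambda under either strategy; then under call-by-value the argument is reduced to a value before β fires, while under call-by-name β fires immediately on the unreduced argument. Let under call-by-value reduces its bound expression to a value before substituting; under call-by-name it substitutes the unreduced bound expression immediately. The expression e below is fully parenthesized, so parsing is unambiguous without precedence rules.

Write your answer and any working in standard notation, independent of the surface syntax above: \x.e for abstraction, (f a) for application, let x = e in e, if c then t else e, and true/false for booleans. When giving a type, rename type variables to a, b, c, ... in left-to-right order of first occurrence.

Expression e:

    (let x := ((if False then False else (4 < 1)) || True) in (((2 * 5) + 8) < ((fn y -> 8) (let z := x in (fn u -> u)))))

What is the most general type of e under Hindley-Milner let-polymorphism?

Working:
  unify Bool ~ Bool
  unify Int ~ Int
  unify Int ~ Int
  unify Bool ~ Bool
  unify Bool ~ Bool
  unify Bool ~ Bool
let x : Bool
  unify Int ~ Int
  unify Int ~ Int
  unify Int ~ Int
  unify Int ~ Int
  unify Int ~ Int
\y._ : a -> Int
x : Bool
let z : Bool
u : b
\u._ : b -> b
  unify a -> Int ~ (b -> b) -> c
  unify a ~ b -> b
  unify Int ~ c
_ _ : Int
  unify Int ~ Int

Answer: Bool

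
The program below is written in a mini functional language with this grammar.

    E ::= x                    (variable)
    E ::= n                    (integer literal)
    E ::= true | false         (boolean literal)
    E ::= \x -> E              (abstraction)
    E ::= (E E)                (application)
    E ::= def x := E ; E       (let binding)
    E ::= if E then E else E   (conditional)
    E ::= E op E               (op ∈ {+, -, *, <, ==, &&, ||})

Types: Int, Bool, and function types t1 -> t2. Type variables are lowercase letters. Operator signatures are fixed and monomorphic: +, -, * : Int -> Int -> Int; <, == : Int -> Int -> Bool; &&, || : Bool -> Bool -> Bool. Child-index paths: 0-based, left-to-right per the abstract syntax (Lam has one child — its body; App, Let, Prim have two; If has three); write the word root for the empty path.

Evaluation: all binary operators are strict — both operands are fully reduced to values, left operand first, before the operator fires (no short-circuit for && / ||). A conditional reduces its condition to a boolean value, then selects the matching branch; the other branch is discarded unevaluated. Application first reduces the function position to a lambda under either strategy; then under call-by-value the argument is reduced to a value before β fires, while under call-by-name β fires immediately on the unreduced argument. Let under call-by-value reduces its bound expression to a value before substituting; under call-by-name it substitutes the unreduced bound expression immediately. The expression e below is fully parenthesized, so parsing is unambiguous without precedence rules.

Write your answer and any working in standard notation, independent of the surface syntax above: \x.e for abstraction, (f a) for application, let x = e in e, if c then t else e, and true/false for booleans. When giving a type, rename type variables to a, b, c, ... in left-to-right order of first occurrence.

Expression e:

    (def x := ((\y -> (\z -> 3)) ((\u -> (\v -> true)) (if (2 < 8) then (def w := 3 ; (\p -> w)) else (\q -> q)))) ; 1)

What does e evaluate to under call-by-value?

Derivation:
step 0: (let x = ((\y.(\z.3)) ((\u.(\v.true)) (if (2 < 8) then (let w = 3 in (\p.w)) else (\q.q)))) in 1)
step 1: [delta@0.1.1.0] (let x = ((\y.(\z.3)) ((\u.(\v.true)) (if true then (let w = 3 in (\p.w)) else (\q.q)))) in 1)
step 2: [if@0.1.1] (let x = ((\y.(\z.3)) ((\u.(\v.true)) (let w = 3 in (\p.w)))) in 1)
step 3: [let@0.1.1] (let x = ((\y.(\z.3)) ((\u.(\v.true)) (\p.3))) in 1)
step 4: [beta@0.1] (let x = ((\y.(\z.3)) (\v.true)) in 1)
step 5: [beta@0] (let x = (\z.3) in 1)
step 6: [let@root] 1

Answer: 1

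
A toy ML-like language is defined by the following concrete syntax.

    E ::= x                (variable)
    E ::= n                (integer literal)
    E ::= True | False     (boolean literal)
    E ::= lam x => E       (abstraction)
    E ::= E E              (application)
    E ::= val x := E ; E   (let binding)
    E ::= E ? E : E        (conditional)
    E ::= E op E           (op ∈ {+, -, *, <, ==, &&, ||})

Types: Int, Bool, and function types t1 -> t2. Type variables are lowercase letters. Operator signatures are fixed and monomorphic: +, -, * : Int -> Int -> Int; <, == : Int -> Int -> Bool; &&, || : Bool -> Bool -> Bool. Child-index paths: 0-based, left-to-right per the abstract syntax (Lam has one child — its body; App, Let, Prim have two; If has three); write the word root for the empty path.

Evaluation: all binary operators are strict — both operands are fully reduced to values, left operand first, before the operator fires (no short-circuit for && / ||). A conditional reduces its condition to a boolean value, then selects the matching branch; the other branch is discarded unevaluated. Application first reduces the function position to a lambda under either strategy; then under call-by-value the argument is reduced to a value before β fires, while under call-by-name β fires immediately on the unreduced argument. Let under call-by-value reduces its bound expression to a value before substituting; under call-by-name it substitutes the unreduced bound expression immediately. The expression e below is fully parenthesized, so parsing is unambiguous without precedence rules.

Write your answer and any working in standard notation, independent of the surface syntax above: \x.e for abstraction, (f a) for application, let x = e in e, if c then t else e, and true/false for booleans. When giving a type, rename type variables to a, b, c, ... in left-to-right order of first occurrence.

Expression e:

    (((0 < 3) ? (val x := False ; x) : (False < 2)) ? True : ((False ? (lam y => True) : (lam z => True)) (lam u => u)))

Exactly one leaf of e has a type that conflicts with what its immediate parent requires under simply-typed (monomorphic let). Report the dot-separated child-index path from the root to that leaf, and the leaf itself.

Answer: 0.2.0 : false

Derivation:
  unify Int ~ Int
  unify Int ~ Int
  unify Bool ~ Bool
let x : Bool
x : Bool
  unify Bool ~ Int
  FAIL: mismatch Bool ~ Int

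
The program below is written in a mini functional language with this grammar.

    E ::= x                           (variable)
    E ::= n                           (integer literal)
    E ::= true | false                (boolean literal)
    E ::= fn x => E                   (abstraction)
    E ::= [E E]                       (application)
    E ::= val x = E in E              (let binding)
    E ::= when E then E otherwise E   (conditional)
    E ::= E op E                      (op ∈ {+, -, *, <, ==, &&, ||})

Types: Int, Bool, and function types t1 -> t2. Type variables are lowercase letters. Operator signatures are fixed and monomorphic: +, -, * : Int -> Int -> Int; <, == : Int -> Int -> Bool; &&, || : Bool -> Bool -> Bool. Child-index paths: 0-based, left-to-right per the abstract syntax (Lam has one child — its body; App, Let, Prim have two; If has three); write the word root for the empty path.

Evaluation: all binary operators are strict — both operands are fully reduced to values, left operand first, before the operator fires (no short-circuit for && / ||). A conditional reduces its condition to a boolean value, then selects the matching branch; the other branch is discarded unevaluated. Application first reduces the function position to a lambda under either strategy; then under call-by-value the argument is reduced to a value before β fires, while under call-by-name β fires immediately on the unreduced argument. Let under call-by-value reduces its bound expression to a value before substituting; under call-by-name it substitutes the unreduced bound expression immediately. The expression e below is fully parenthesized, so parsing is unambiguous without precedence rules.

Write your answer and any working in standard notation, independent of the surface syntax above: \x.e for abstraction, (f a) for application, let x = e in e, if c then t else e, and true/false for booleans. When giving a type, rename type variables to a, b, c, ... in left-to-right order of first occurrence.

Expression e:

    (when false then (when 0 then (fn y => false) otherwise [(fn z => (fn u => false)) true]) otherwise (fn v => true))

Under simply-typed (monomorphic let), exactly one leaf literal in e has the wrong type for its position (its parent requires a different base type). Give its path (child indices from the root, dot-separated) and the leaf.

Answer: 1.0 : 0

Working:
  unify Bool ~ Bool
  unify Int ~ Bool
  FAIL: mismatch Int ~ Bool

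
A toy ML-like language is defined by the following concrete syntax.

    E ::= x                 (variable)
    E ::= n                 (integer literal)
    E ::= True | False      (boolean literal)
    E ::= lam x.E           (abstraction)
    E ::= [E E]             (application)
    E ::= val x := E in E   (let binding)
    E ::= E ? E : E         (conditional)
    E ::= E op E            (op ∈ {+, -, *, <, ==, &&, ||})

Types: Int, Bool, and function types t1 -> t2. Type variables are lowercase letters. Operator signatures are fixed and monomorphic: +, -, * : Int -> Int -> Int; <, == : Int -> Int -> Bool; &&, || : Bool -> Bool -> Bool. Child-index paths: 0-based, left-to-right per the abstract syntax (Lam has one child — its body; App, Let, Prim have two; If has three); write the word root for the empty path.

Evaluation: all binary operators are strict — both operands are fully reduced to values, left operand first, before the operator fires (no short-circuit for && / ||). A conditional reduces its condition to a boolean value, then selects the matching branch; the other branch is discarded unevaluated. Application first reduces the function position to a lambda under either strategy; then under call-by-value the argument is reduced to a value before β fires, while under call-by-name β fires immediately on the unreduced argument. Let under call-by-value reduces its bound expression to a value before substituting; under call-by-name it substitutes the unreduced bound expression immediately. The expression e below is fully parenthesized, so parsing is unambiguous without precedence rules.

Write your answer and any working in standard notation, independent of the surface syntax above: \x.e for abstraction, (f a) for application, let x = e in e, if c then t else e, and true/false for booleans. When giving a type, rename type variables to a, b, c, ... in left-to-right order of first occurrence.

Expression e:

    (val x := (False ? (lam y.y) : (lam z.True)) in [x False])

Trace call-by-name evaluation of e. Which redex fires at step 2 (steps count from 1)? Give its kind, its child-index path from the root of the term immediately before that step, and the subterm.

Answer: if at 0 : (if false then (\y.y) else (\z.true))

Trace:
step 0: (let x = (if false then (\y.y) else (\z.true)) in (x false))
step 1: [let@root] ((if false then (\y.y) else (\z.true)) false)
step 2: [if@0] ((\z.true) false)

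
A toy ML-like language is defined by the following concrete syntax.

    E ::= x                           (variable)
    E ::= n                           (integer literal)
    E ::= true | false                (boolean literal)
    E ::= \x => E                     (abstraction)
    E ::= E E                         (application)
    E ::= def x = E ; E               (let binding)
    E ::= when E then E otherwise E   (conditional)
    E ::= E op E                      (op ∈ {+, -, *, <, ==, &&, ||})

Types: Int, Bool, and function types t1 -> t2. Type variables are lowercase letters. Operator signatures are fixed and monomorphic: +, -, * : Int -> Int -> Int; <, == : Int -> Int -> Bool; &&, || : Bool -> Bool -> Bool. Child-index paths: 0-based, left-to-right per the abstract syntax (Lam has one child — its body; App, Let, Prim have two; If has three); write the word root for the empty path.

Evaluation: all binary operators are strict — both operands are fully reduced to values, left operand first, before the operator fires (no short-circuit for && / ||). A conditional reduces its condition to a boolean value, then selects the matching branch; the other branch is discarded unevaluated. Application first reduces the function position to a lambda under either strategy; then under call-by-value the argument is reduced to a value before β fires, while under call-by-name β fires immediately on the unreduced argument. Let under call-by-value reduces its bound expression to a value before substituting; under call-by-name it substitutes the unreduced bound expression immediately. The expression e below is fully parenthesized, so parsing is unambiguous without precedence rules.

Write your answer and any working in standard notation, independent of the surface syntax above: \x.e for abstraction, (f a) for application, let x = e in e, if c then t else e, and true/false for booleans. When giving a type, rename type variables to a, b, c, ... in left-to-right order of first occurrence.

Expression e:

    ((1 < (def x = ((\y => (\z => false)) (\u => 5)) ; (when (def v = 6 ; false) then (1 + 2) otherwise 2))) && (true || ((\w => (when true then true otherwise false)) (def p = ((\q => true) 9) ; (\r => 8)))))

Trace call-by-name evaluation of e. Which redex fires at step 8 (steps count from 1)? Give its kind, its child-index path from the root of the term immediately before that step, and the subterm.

Derivation:
step 0: ((1 < (let x = ((\y.(\z.false)) (\u.5)) in (if (let v = 6 in false) then (1 + 2) else 2))) && (true || ((\w.(if true then true else false)) (let p = ((\q.true) 9) in (\r.8)))))
step 1: [let@0.1] ((1 < (if (let v = 6 in false) then (1 + 2) else 2)) && (true || ((\w.(if true then true else false)) (let p = ((\q.true) 9) in (\r.8)))))
step 2: [let@0.1.0] ((1 < (if false then (1 + 2) else 2)) && (true || ((\w.(if true then true else false)) (let p = ((\q.true) 9) in (\r.8)))))
step 3: [if@0.1] ((1 < 2) && (true || ((\w.(if true then true else false)) (let p = ((\q.true) 9) in (\r.8)))))
step 4: [delta@0] (true && (true || ((\w.(if true then true else false)) (let p = ((\q.true) 9) in (\r.8)))))
step 5: [beta@1.1] (true && (true || (if true then true else false)))
step 6: [if@1.1] (true && (true || true))
step 7: [delta@1] (true && true)
step 8: [delta@root] true

Answer: delta at root : (true && true)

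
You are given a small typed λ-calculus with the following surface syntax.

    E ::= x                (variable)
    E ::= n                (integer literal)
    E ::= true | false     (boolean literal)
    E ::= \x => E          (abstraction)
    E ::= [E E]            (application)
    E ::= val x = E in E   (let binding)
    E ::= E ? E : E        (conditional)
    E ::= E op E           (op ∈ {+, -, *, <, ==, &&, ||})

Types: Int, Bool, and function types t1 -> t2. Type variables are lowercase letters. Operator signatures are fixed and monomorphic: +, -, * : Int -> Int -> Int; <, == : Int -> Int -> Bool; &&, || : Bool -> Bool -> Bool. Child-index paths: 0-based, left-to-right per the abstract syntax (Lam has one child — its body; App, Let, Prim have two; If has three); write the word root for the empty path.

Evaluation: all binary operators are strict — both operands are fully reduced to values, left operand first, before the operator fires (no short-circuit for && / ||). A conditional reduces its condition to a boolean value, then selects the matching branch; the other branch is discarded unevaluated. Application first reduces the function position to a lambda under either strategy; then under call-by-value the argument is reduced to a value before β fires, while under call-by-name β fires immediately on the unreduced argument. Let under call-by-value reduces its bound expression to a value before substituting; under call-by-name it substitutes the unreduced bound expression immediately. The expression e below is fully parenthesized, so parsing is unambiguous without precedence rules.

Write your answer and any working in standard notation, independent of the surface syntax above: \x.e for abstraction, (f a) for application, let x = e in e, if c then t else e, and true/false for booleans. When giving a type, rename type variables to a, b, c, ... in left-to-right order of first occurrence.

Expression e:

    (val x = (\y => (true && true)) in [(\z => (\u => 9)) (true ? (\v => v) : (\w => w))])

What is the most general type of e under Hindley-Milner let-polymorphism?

Answer: a -> Int

Trace:
  unify Bool ~ Bool
  unify Bool ~ Bool
\y._ : a -> Bool
let x : forall. a -> Bool
\u._ : c -> Int
\z._ : b -> c -> Int
  unify Bool ~ Bool
v : d
\v._ : d -> d
w : e
\w._ : e -> e
  unify d -> d ~ e -> e
  unify d ~ e
  unify e ~ e
  unify b -> c -> Int ~ (e -> e) -> f
  unify b ~ e -> e
  unify c -> Int ~ f
_ _ : c -> Int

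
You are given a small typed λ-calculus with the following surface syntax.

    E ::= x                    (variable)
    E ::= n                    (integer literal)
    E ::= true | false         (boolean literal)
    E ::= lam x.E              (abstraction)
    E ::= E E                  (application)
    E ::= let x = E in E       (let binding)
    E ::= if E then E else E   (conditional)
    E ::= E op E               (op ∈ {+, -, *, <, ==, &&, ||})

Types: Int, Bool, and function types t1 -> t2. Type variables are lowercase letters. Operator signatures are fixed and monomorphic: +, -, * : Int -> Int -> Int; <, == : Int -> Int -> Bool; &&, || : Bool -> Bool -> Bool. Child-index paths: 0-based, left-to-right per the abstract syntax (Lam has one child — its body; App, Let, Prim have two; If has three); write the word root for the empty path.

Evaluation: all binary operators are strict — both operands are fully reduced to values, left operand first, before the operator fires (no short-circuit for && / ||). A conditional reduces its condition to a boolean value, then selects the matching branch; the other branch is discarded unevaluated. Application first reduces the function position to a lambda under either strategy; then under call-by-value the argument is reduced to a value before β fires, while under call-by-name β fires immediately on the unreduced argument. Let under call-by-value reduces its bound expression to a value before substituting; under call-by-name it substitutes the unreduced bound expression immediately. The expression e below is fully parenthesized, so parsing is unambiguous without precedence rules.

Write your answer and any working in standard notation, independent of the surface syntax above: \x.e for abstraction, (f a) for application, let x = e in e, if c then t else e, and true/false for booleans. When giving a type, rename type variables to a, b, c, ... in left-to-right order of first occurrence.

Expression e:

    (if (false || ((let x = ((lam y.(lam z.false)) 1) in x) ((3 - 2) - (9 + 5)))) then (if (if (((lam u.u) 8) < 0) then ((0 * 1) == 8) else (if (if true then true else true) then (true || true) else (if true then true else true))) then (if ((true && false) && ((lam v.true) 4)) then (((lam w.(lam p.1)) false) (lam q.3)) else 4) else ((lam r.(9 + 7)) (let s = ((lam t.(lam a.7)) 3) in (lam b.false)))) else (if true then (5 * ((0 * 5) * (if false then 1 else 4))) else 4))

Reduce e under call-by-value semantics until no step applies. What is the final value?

Answer: 0

Trace:
step 0: (if (false || ((let x = ((\y.(\z.false)) 1) in x) ((3 - 2) - (9 + 5)))) then (if (if (((\u.u) 8) < 0) then ((0 * 1) == 8) else (if (if true then true else true) then (true || true) else (if true then true else true))) then (if ((true && false) && ((\v.true) 4)) then (((\w.(\p.1)) false) (\q.3)) else 4) else ((\r.(9 + 7)) (let s = ((\t.(\a.7)) 3) in (\b.false)))) else (if true then (5 * ((0 * 5) * (if false then 1 else 4))) else 4))
step 1: [beta@0.1.0.0] (if (false || ((let x = (\z.false) in x) ((3 - 2) - (9 + 5)))) then (if (if (((\u.u) 8) < 0) then ((0 * 1) == 8) else (if (if true then true else true) then (true || true) else (if true then true else true))) then (if ((true && false) && ((\v.true) 4)) then (((\w.(\p.1)) false) (\q.3)) else 4) else ((\r.(9 + 7)) (let s = ((\t.(\a.7)) 3) in (\b.false)))) else (if true then (5 * ((0 * 5) * (if false then 1 else 4))) else 4))
step 2: [let@0.1.0] (if (false || ((\z.false) ((3 - 2) - (9 + 5)))) then (if (if (((\u.u) 8) < 0) then ((0 * 1) == 8) else (if (if true then true else true) then (true || true) else (if true then true else true))) then (if ((true && false) && ((\v.true) 4)) then (((\w.(\p.1)) false) (\q.3)) else 4) else ((\r.(9 + 7)) (let s = ((\t.(\a.7)) 3) in (\b.false)))) else (if true then (5 * ((0 * 5) * (if false then 1 else 4))) else 4))
step 3: [delta@0.1.1.0] (if (false || ((\z.false) (1 - (9 + 5)))) then (if (if (((\u.u) 8) < 0) then ((0 * 1) == 8) else (if (if true then true else true) then (true || true) else (if true then true else true))) then (if ((true && false) && ((\v.true) 4)) then (((\w.(\p.1)) false) (\q.3)) else 4) else ((\r.(9 + 7)) (let s = ((\t.(\a.7)) 3) in (\b.false)))) else (if true then (5 * ((0 * 5) * (if false then 1 else 4))) else 4))
step 4: [delta@0.1.1.1] (if (false || ((\z.false) (1 - 14))) then (if (if (((\u.u) 8) < 0) then ((0 * 1) == 8) else (if (if true then true else true) then (true || true) else (if true then true else true))) then (if ((true && false) && ((\v.true) 4)) then (((\w.(\p.1)) false) (\q.3)) else 4) else ((\r.(9 + 7)) (let s = ((\t.(\a.7)) 3) in (\b.false)))) else (if true then (5 * ((0 * 5) * (if false then 1 else 4))) else 4))
step 5: [delta@0.1.1] (if (false || ((\z.false) -13)) then (if (if (((\u.u) 8) < 0) then ((0 * 1) == 8) else (if (if true then true else true) then (true || true) else (if true then true else true))) then (if ((true && false) && ((\v.true) 4)) then (((\w.(\p.1)) false) (\q.3)) else 4) else ((\r.(9 + 7)) (let s = ((\t.(\a.7)) 3) in (\b.false)))) else (if true then (5 * ((0 * 5) * (if false then 1 else 4))) else 4))
step 6: [beta@0.1] (if (false || false) then (if (if (((\u.u) 8) < 0) then ((0 * 1) == 8) else (if (if true then true else true) then (true || true) else (if true then true else true))) then (if ((true && false) && ((\v.true) 4)) then (((\w.(\p.1)) false) (\q.3)) else 4) else ((\r.(9 + 7)) (let s = ((\t.(\a.7)) 3) in (\b.false)))) else (if true then (5 * ((0 * 5) * (if false then 1 else 4))) else 4))
step 7: [delta@0] (if false then (if (if (((\u.u) 8) < 0) then ((0 * 1) == 8) else (if (if true then true else true) then (true || true) else (if true then true else true))) then (if ((true && false) && ((\v.true) 4)) then (((\w.(\p.1)) false) (\q.3)) else 4) else ((\r.(9 + 7)) (let s = ((\t.(\a.7)) 3) in (\b.false)))) else (if true then (5 * ((0 * 5) * (if false then 1 else 4))) else 4))
step 8: [if@root] (if true then (5 * ((0 * 5) * (if false then 1 else 4))) else 4)
step 9: [if@root] (5 * ((0 * 5) * (if false then 1 else 4)))
step 10: [delta@1.0] (5 * (0 * (if false then 1 else 4)))
step 11: [if@1.1] (5 * (0 * 4))
step 12: [delta@1] (5 * 0)
step 13: [delta@root] 0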